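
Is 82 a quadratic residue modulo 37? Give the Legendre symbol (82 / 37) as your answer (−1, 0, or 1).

-1

First reduce: 82 ≡ 8 (mod 37).
Pull out 2^3: since 37 ≡ 5 (mod 8), (2/37) = -1, so (2/37)^3 = -1.
Reached (1/37) = 1. Collecting the sign flips along the way, the symbol is -1.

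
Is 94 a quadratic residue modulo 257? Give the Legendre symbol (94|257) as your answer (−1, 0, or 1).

Pull out 2: since 257 ≡ 1 (mod 8), (2/257) = +1.
Reciprocity: 47 ≡ 3 and 257 ≡ 1 (mod 4), so (47/257) = +(257/47).
Reduce top mod 47: now compute (22/47).
Pull out 2: since 47 ≡ 7 (mod 8), (2/47) = +1.
Reciprocity: 11 ≡ 3 and 47 ≡ 3 (mod 4), so (11/47) = −(47/11).
Reduce top mod 11: now compute (3/11).
Reciprocity: 3 ≡ 3 and 11 ≡ 3 (mod 4), so (3/11) = −(11/3).
Reduce top mod 3: now compute (2/3).
Pull out 2: since 3 ≡ 3 (mod 8), (2/3) = -1.
Reached (1/3) = 1. Collecting the sign flips along the way, the symbol is -1.

-1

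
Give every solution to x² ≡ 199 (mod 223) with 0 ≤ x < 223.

83, 140

Since 223 ≡ 3 (mod 4), a square root of 199 is 199^((223+1)/4) = 199^56 mod 223.
Repeated squaring: 199^2≡130, 199^4≡175, 199^8≡74, 199^16≡124, 199^32≡212 (mod 223).
199^56 = 199^(32+16+8) ≡ 83 (mod 223).
Check: 83² = 6889 ≡ 199 (mod 223). The two roots are 83 and 140.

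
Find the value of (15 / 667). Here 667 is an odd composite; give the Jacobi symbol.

1

Reciprocity: 15 ≡ 3 and 667 ≡ 3 (mod 4), so (15/667) = −(667/15).
Reduce top mod 15: now compute (7/15).
Reciprocity: 7 ≡ 3 and 15 ≡ 3 (mod 4), so (7/15) = −(15/7).
Reduce top mod 7: now compute (1/7).
Reached (1/7) = 1. Collecting the sign flips along the way, the symbol is +1.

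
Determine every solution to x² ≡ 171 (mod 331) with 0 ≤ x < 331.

59, 272

Since 331 ≡ 3 (mod 4), a square root of 171 is 171^((331+1)/4) = 171^83 mod 331.
Repeated squaring: 171^2≡113, 171^4≡191, 171^8≡71, 171^16≡76, 171^32≡149, 171^64≡24 (mod 331).
171^83 = 171^(64+16+2+1) ≡ 272 (mod 331).
Check: 272² = 73984 ≡ 171 (mod 331). The two roots are 59 and 272.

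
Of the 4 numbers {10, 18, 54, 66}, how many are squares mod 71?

3

(10/71) = +1 → QR.
(18/71) = +1 → QR.
(54/71) = +1 → QR.
(66/71) = -1 → non-residue.
Total quadratic residues among the 4: 3.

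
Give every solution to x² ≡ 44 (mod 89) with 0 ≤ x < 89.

89 ≡ 1 (mod 4), so we find a root by search.
Trying successive values, 20² = 400 ≡ 44 (mod 89). The other root is 89 − 20 = 69.

20, 69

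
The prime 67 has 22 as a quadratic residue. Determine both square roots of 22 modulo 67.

Since 67 ≡ 3 (mod 4), a square root of 22 is 22^((67+1)/4) = 22^17 mod 67.
Repeated squaring: 22^2≡15, 22^4≡24, 22^8≡40, 22^16≡59 (mod 67).
22^17 = 22^(16+1) ≡ 25 (mod 67).
Check: 25² = 625 ≡ 22 (mod 67). The two roots are 25 and 42.

25, 42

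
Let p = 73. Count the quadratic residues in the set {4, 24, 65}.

(4/73) = +1 → QR.
(24/73) = +1 → QR.
(65/73) = +1 → QR.
Total quadratic residues among the 3: 3.

3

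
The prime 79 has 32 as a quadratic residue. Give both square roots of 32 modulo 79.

36, 43

Since 79 ≡ 3 (mod 4), a square root of 32 is 32^((79+1)/4) = 32^20 mod 79.
Repeated squaring: 32^2≡76, 32^4≡9, 32^8≡2, 32^16≡4 (mod 79).
32^20 = 32^(16+4) ≡ 36 (mod 79).
Check: 36² = 1296 ≡ 32 (mod 79). The two roots are 36 and 43.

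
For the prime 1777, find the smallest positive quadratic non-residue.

(2/1777) = +1, so 2 is a residue.
(3/1777) = +1, so 3 is a residue.
(4/1777) = +1, so 4 is a residue.
(5/1777) = −1, so 5 is the smallest positive non-residue mod 1777.

5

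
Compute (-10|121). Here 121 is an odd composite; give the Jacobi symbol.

1

First reduce: -10 ≡ 111 (mod 121).
Reciprocity: 111 ≡ 3 and 121 ≡ 1 (mod 4), so (111/121) = +(121/111).
Reduce top mod 111: now compute (10/111).
Pull out 2: since 111 ≡ 7 (mod 8), (2/111) = +1.
Reciprocity: 5 ≡ 1 and 111 ≡ 3 (mod 4), so (5/111) = +(111/5).
Reduce top mod 5: now compute (1/5).
Reached (1/5) = 1. Collecting the sign flips along the way, the symbol is +1.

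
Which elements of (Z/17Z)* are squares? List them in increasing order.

Square k = 1,…,8 (k and 17−k give the same square):
1²=1, 2²=4, 3²=9, 4²=16, 5²≡8, 6²≡2, 7²≡15, 8²≡13 (mod 17).
So the quadratic residues mod 17 are {1, 2, 4, 8, 9, 13, 15, 16}.

1, 2, 4, 8, 9, 13, 15, 16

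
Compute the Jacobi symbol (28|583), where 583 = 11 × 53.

-1

Pull out 2^2: since 583 ≡ 7 (mod 8), (2/583) = +1, so (2/583)^2 = +1.
Reciprocity: 7 ≡ 3 and 583 ≡ 3 (mod 4), so (7/583) = −(583/7).
Reduce top mod 7: now compute (2/7).
Pull out 2: since 7 ≡ 7 (mod 8), (2/7) = +1.
Reached (1/7) = 1. Collecting the sign flips along the way, the symbol is -1.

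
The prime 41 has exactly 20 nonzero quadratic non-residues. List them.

3, 6, 7, 11, 12, 13, 14, 15, 17, 19, 22, 24, 26, 27, 28, 29, 30, 34, 35, 38

Square k = 1,…,20 (k and 41−k give the same square):
1²=1, 2²=4, 3²=9, 4²=16, 5²=25, 6²=36, 7²≡8, 8²≡23, 9²≡40, 10²≡18, 11²≡39, 12²≡21, 13²≡5, 14²≡32, 15²≡20, 16²≡10, 17²≡2, 18²≡37, 19²≡33, 20²≡31 (mod 41).
The residues are {1, 2, 4, 5, 8, 9, 10, 16, 18, 20, 21, 23, 25, 31, 32, 33, 36, 37, 39, 40}; the non-residues are the remaining 20 nonzero classes.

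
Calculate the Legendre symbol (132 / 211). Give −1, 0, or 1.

Pull out 2^2: since 211 ≡ 3 (mod 8), (2/211) = -1, so (2/211)^2 = +1.
Reciprocity: 33 ≡ 1 and 211 ≡ 3 (mod 4), so (33/211) = +(211/33).
Reduce top mod 33: now compute (13/33).
Reciprocity: 13 ≡ 1 and 33 ≡ 1 (mod 4), so (13/33) = +(33/13).
Reduce top mod 13: now compute (7/13).
Reciprocity: 7 ≡ 3 and 13 ≡ 1 (mod 4), so (7/13) = +(13/7).
Reduce top mod 7: now compute (6/7).
Pull out 2: since 7 ≡ 7 (mod 8), (2/7) = +1.
Reciprocity: 3 ≡ 3 and 7 ≡ 3 (mod 4), so (3/7) = −(7/3).
Reduce top mod 3: now compute (1/3).
Reached (1/3) = 1. Collecting the sign flips along the way, the symbol is -1.

-1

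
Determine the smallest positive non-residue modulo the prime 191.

7

(2/191) = +1, so 2 is a residue.
(3/191) = +1, so 3 is a residue.
(4/191) = +1, so 4 is a residue.
(5/191) = +1, so 5 is a residue.
(6/191) = +1, so 6 is a residue.
(7/191) = −1, so 7 is the smallest positive non-residue mod 191.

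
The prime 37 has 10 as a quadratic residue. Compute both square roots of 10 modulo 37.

37 ≡ 1 (mod 4), so we find a root by search.
Trying successive values, 11² = 121 ≡ 10 (mod 37). The other root is 37 − 11 = 26.

11, 26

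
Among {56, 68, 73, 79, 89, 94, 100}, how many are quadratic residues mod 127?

(56/127) = -1 → non-residue.
(68/127) = +1 → QR.
(73/127) = +1 → QR.
(79/127) = +1 → QR.
(89/127) = -1 → non-residue.
(94/127) = +1 → QR.
(100/127) = +1 → QR.
Total quadratic residues among the 7: 5.

5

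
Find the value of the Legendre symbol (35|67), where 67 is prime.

1

Euler's criterion: (35/67) ≡ 35^33 (mod 67).
35^2 ≡ 19 (mod 67)
35^4 ≡ 26 (mod 67)
35^8 ≡ 6 (mod 67)
35^16 ≡ 36 (mod 67)
35^32 ≡ 23 (mod 67)
35^33 = 35^(32+1) ≡ 1 (mod 67).
Result is 1, so (35/67) = 1.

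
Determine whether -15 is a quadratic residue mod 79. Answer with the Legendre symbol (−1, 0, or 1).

1

Euler's criterion: (-15/79) ≡ 64^39 (mod 79).
64^2 ≡ 67 (mod 79)
64^4 ≡ 65 (mod 79)
64^8 ≡ 38 (mod 79)
64^16 ≡ 22 (mod 79)
64^32 ≡ 10 (mod 79)
64^39 = 64^(32+4+2+1) ≡ 1 (mod 79).
Result is 1, so (-15/79) = 1.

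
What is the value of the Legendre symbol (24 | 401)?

-1

Euler's criterion: (24/401) ≡ 24^200 (mod 401).
24^2 ≡ 175 (mod 401)
24^4 ≡ 149 (mod 401)
24^8 ≡ 146 (mod 401)
24^16 ≡ 63 (mod 401)
24^32 ≡ 360 (mod 401)
24^64 ≡ 77 (mod 401)
24^128 ≡ 315 (mod 401)
24^200 = 24^(128+64+8) ≡ 400 (mod 401).
Result is 400 ≡ −1, so (24/401) = −1.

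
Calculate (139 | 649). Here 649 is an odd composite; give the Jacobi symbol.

Reciprocity: 139 ≡ 3 and 649 ≡ 1 (mod 4), so (139/649) = +(649/139).
Reduce top mod 139: now compute (93/139).
Reciprocity: 93 ≡ 1 and 139 ≡ 3 (mod 4), so (93/139) = +(139/93).
Reduce top mod 93: now compute (46/93).
Pull out 2: since 93 ≡ 5 (mod 8), (2/93) = -1.
Reciprocity: 23 ≡ 3 and 93 ≡ 1 (mod 4), so (23/93) = +(93/23).
Reduce top mod 23: now compute (1/23).
Reached (1/23) = 1. Collecting the sign flips along the way, the symbol is -1.

-1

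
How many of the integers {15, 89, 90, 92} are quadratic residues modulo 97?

(15/97) = -1 → non-residue.
(89/97) = +1 → QR.
(90/97) = -1 → non-residue.
(92/97) = -1 → non-residue.
Total quadratic residues among the 4: 1.

1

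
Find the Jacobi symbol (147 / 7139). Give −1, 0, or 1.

1

Reciprocity: 147 ≡ 3 and 7139 ≡ 3 (mod 4), so (147/7139) = −(7139/147).
Reduce top mod 147: now compute (83/147).
Reciprocity: 83 ≡ 3 and 147 ≡ 3 (mod 4), so (83/147) = −(147/83).
Reduce top mod 83: now compute (64/83).
Pull out 2^6: since 83 ≡ 3 (mod 8), (2/83) = -1, so (2/83)^6 = +1.
Reached (1/83) = 1. Collecting the sign flips along the way, the symbol is +1.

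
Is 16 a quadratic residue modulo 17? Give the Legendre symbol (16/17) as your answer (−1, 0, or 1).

1

Pull out 2^4: since 17 ≡ 1 (mod 8), (2/17) = +1, so (2/17)^4 = +1.
Reached (1/17) = 1. Collecting the sign flips along the way, the symbol is +1.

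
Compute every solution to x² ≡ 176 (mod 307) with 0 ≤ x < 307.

100, 207

Since 307 ≡ 3 (mod 4), a square root of 176 is 176^((307+1)/4) = 176^77 mod 307.
Repeated squaring: 176^2≡276, 176^4≡40, 176^8≡65, 176^16≡234, 176^32≡110, 176^64≡127 (mod 307).
176^77 = 176^(64+8+4+1) ≡ 100 (mod 307).
Check: 100² = 10000 ≡ 176 (mod 307). The two roots are 100 and 207.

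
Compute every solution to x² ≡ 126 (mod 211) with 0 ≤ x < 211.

Since 211 ≡ 3 (mod 4), a square root of 126 is 126^((211+1)/4) = 126^53 mod 211.
Repeated squaring: 126^2≡51, 126^4≡69, 126^8≡119, 126^16≡24, 126^32≡154 (mod 211).
126^53 = 126^(32+16+4+1) ≡ 45 (mod 211).
Check: 45² = 2025 ≡ 126 (mod 211). The two roots are 45 and 166.

45, 166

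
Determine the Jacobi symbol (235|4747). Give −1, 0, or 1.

Reciprocity: 235 ≡ 3 and 4747 ≡ 3 (mod 4), so (235/4747) = −(4747/235).
Reduce top mod 235: now compute (47/235).
Reciprocity: 47 ≡ 3 and 235 ≡ 3 (mod 4), so (47/235) = −(235/47).
Reduce top mod 47: now compute (0/47).
Top reduces to 0: gcd > 1, so the symbol is 0.

0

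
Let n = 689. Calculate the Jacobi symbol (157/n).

-1

Reciprocity: 157 ≡ 1 and 689 ≡ 1 (mod 4), so (157/689) = +(689/157).
Reduce top mod 157: now compute (61/157).
Reciprocity: 61 ≡ 1 and 157 ≡ 1 (mod 4), so (61/157) = +(157/61).
Reduce top mod 61: now compute (35/61).
Reciprocity: 35 ≡ 3 and 61 ≡ 1 (mod 4), so (35/61) = +(61/35).
Reduce top mod 35: now compute (26/35).
Pull out 2: since 35 ≡ 3 (mod 8), (2/35) = -1.
Reciprocity: 13 ≡ 1 and 35 ≡ 3 (mod 4), so (13/35) = +(35/13).
Reduce top mod 13: now compute (9/13).
Reciprocity: 9 ≡ 1 and 13 ≡ 1 (mod 4), so (9/13) = +(13/9).
Reduce top mod 9: now compute (4/9).
Pull out 2^2: since 9 ≡ 1 (mod 8), (2/9) = +1, so (2/9)^2 = +1.
Reached (1/9) = 1. Collecting the sign flips along the way, the symbol is -1.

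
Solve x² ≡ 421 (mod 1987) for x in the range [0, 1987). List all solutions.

Since 1987 ≡ 3 (mod 4), a square root of 421 is 421^((1987+1)/4) = 421^497 mod 1987.
Repeated squaring: 421^2≡398, 421^4≡1431, 421^8≡1151, 421^16≡1459, 421^32≡604, 421^64≡1195, 421^128≡1359, 421^256≡958 (mod 1987).
421^497 = 421^(256+128+64+32+16+1) ≡ 1350 (mod 1987).
Check: 1350² = 1822500 ≡ 421 (mod 1987). The two roots are 637 and 1350.

637, 1350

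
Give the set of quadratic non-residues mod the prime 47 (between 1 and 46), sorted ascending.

Square k = 1,…,23 (k and 47−k give the same square):
1²=1, 2²=4, 3²=9, 4²=16, 5²=25, 6²=36, 7²≡2, 8²≡17, 9²≡34, 10²≡6, 11²≡27, 12²≡3, 13²≡28, 14²≡8, 15²≡37, 16²≡21, 17²≡7, 18²≡42, 19²≡32, 20²≡24, 21²≡18, 22²≡14, 23²≡12 (mod 47).
The residues are {1, 2, 3, 4, 6, 7, 8, 9, 12, 14, 16, 17, 18, 21, 24, 25, 27, 28, 32, 34, 36, 37, 42}; the non-residues are the remaining 23 nonzero classes.

5 10 11 13 15 19 20 22 23 26 29 30 31 33 35 38 39 40 41 43 44 45 46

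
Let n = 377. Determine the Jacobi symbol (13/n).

Reciprocity: 13 ≡ 1 and 377 ≡ 1 (mod 4), so (13/377) = +(377/13).
Reduce top mod 13: now compute (0/13).
Top reduces to 0: gcd > 1, so the symbol is 0.

0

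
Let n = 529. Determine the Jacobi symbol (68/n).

1

Pull out 2^2: since 529 ≡ 1 (mod 8), (2/529) = +1, so (2/529)^2 = +1.
Reciprocity: 17 ≡ 1 and 529 ≡ 1 (mod 4), so (17/529) = +(529/17).
Reduce top mod 17: now compute (2/17).
Pull out 2: since 17 ≡ 1 (mod 8), (2/17) = +1.
Reached (1/17) = 1. Collecting the sign flips along the way, the symbol is +1.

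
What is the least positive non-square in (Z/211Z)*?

(2/211) = −1, so 2 is the smallest positive non-residue mod 211.

2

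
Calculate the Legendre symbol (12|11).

1

First reduce: 12 ≡ 1 (mod 11).
Reached (1/11) = 1. Collecting the sign flips along the way, the symbol is +1.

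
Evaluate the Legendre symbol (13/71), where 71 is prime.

Reciprocity: 13 ≡ 1 and 71 ≡ 3 (mod 4), so (13/71) = +(71/13).
Reduce top mod 13: now compute (6/13).
Pull out 2: since 13 ≡ 5 (mod 8), (2/13) = -1.
Reciprocity: 3 ≡ 3 and 13 ≡ 1 (mod 4), so (3/13) = +(13/3).
Reduce top mod 3: now compute (1/3).
Reached (1/3) = 1. Collecting the sign flips along the way, the symbol is -1.

-1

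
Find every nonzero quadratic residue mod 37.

1,3,4,7,9,10,11,12,16,21,25,26,27,28,30,33,34,36

Square k = 1,…,18 (k and 37−k give the same square):
1²=1, 2²=4, 3²=9, 4²=16, 5²=25, 6²=36, 7²≡12, 8²≡27, 9²≡7, 10²≡26, 11²≡10, 12²≡33, 13²≡21, 14²≡11, 15²≡3, 16²≡34, 17²≡30, 18²≡28 (mod 37).
So the quadratic residues mod 37 are {1, 3, 4, 7, 9, 10, 11, 12, 16, 21, 25, 26, 27, 28, 30, 33, 34, 36}.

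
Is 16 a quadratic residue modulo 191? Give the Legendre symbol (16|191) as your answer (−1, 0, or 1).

Euler's criterion: (16/191) ≡ 16^95 (mod 191).
16^2 ≡ 65 (mod 191)
16^4 ≡ 23 (mod 191)
16^8 ≡ 147 (mod 191)
16^16 ≡ 26 (mod 191)
16^32 ≡ 103 (mod 191)
16^64 ≡ 104 (mod 191)
16^95 = 16^(64+16+8+4+2+1) ≡ 1 (mod 191).
Result is 1, so (16/191) = 1.

1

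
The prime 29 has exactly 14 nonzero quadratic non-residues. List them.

Square k = 1,…,14 (k and 29−k give the same square):
1²=1, 2²=4, 3²=9, 4²=16, 5²=25, 6²≡7, 7²≡20, 8²≡6, 9²≡23, 10²≡13, 11²≡5, 12²≡28, 13²≡24, 14²≡22 (mod 29).
The residues are {1, 4, 5, 6, 7, 9, 13, 16, 20, 22, 23, 24, 25, 28}; the non-residues are the remaining 14 nonzero classes.

2, 3, 8, 10, 11, 12, 14, 15, 17, 18, 19, 21, 26, 27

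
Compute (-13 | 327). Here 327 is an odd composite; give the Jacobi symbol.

1

First reduce: -13 ≡ 314 (mod 327).
Pull out 2: since 327 ≡ 7 (mod 8), (2/327) = +1.
Reciprocity: 157 ≡ 1 and 327 ≡ 3 (mod 4), so (157/327) = +(327/157).
Reduce top mod 157: now compute (13/157).
Reciprocity: 13 ≡ 1 and 157 ≡ 1 (mod 4), so (13/157) = +(157/13).
Reduce top mod 13: now compute (1/13).
Reached (1/13) = 1. Collecting the sign flips along the way, the symbol is +1.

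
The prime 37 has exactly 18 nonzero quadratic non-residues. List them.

Square k = 1,…,18 (k and 37−k give the same square):
1²=1, 2²=4, 3²=9, 4²=16, 5²=25, 6²=36, 7²≡12, 8²≡27, 9²≡7, 10²≡26, 11²≡10, 12²≡33, 13²≡21, 14²≡11, 15²≡3, 16²≡34, 17²≡30, 18²≡28 (mod 37).
The residues are {1, 3, 4, 7, 9, 10, 11, 12, 16, 21, 25, 26, 27, 28, 30, 33, 34, 36}; the non-residues are the remaining 18 nonzero classes.

2, 5, 6, 8, 13, 14, 15, 17, 18, 19, 20, 22, 23, 24, 29, 31, 32, 35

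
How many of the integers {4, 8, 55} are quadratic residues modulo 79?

3

(4/79) = +1 → QR.
(8/79) = +1 → QR.
(55/79) = +1 → QR.
Total quadratic residues among the 3: 3.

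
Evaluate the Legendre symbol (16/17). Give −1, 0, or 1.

Euler's criterion: (16/17) ≡ 16^8 (mod 17).
16^2 ≡ 1 (mod 17)
16^4 ≡ 1 (mod 17)
16^8 ≡ 1 (mod 17)
16^8 = 16^(8) ≡ 1 (mod 17).
Result is 1, so (16/17) = 1.

1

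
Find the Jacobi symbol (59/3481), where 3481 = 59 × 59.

Reciprocity: 59 ≡ 3 and 3481 ≡ 1 (mod 4), so (59/3481) = +(3481/59).
Reduce top mod 59: now compute (0/59).
Top reduces to 0: gcd > 1, so the symbol is 0.

0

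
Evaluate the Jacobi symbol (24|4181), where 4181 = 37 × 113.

Pull out 2^3: since 4181 ≡ 5 (mod 8), (2/4181) = -1, so (2/4181)^3 = -1.
Reciprocity: 3 ≡ 3 and 4181 ≡ 1 (mod 4), so (3/4181) = +(4181/3).
Reduce top mod 3: now compute (2/3).
Pull out 2: since 3 ≡ 3 (mod 8), (2/3) = -1.
Reached (1/3) = 1. Collecting the sign flips along the way, the symbol is +1.

1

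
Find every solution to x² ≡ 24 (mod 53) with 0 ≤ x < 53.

53 ≡ 1 (mod 4), so we find a root by search.
Trying successive values, 17² = 289 ≡ 24 (mod 53). The other root is 53 − 17 = 36.

17, 36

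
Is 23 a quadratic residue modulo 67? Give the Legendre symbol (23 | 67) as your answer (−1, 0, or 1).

1

Euler's criterion: (23/67) ≡ 23^33 (mod 67).
23^2 ≡ 60 (mod 67)
23^4 ≡ 49 (mod 67)
23^8 ≡ 56 (mod 67)
23^16 ≡ 54 (mod 67)
23^32 ≡ 35 (mod 67)
23^33 = 23^(32+1) ≡ 1 (mod 67).
Result is 1, so (23/67) = 1.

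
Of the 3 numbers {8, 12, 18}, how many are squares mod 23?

3

(8/23) = +1 → QR.
(12/23) = +1 → QR.
(18/23) = +1 → QR.
Total quadratic residues among the 3: 3.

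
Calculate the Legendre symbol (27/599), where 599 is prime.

Euler's criterion: (27/599) ≡ 27^299 (mod 599).
27^2 ≡ 130 (mod 599)
27^4 ≡ 128 (mod 599)
27^8 ≡ 211 (mod 599)
27^16 ≡ 195 (mod 599)
27^32 ≡ 288 (mod 599)
27^64 ≡ 282 (mod 599)
27^128 ≡ 456 (mod 599)
27^256 ≡ 83 (mod 599)
27^299 = 27^(256+32+8+2+1) ≡ 1 (mod 599).
Result is 1, so (27/599) = 1.

1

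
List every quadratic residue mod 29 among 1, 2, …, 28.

1,4,5,6,7,9,13,16,20,22,23,24,25,28

Square k = 1,…,14 (k and 29−k give the same square):
1²=1, 2²=4, 3²=9, 4²=16, 5²=25, 6²≡7, 7²≡20, 8²≡6, 9²≡23, 10²≡13, 11²≡5, 12²≡28, 13²≡24, 14²≡22 (mod 29).
So the quadratic residues mod 29 are {1, 4, 5, 6, 7, 9, 13, 16, 20, 22, 23, 24, 25, 28}.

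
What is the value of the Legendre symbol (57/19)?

First reduce: 57 ≡ 0 (mod 19).
Top reduces to 0: gcd > 1, so the symbol is 0.

0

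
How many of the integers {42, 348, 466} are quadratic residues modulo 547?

0

(42/547) = -1 → non-residue.
(348/547) = -1 → non-residue.
(466/547) = -1 → non-residue.
Total quadratic residues among the 3: 0.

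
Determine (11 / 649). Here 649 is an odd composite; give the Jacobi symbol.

0

Reciprocity: 11 ≡ 3 and 649 ≡ 1 (mod 4), so (11/649) = +(649/11).
Reduce top mod 11: now compute (0/11).
Top reduces to 0: gcd > 1, so the symbol is 0.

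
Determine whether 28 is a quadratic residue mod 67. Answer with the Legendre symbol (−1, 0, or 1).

-1

Pull out 2^2: since 67 ≡ 3 (mod 8), (2/67) = -1, so (2/67)^2 = +1.
Reciprocity: 7 ≡ 3 and 67 ≡ 3 (mod 4), so (7/67) = −(67/7).
Reduce top mod 7: now compute (4/7).
Pull out 2^2: since 7 ≡ 7 (mod 8), (2/7) = +1, so (2/7)^2 = +1.
Reached (1/7) = 1. Collecting the sign flips along the way, the symbol is -1.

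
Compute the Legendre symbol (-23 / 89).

First reduce: -23 ≡ 66 (mod 89).
Pull out 2: since 89 ≡ 1 (mod 8), (2/89) = +1.
Reciprocity: 33 ≡ 1 and 89 ≡ 1 (mod 4), so (33/89) = +(89/33).
Reduce top mod 33: now compute (23/33).
Reciprocity: 23 ≡ 3 and 33 ≡ 1 (mod 4), so (23/33) = +(33/23).
Reduce top mod 23: now compute (10/23).
Pull out 2: since 23 ≡ 7 (mod 8), (2/23) = +1.
Reciprocity: 5 ≡ 1 and 23 ≡ 3 (mod 4), so (5/23) = +(23/5).
Reduce top mod 5: now compute (3/5).
Reciprocity: 3 ≡ 3 and 5 ≡ 1 (mod 4), so (3/5) = +(5/3).
Reduce top mod 3: now compute (2/3).
Pull out 2: since 3 ≡ 3 (mod 8), (2/3) = -1.
Reached (1/3) = 1. Collecting the sign flips along the way, the symbol is -1.

-1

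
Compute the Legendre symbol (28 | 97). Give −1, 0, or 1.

-1

Pull out 2^2: since 97 ≡ 1 (mod 8), (2/97) = +1, so (2/97)^2 = +1.
Reciprocity: 7 ≡ 3 and 97 ≡ 1 (mod 4), so (7/97) = +(97/7).
Reduce top mod 7: now compute (6/7).
Pull out 2: since 7 ≡ 7 (mod 8), (2/7) = +1.
Reciprocity: 3 ≡ 3 and 7 ≡ 3 (mod 4), so (3/7) = −(7/3).
Reduce top mod 3: now compute (1/3).
Reached (1/3) = 1. Collecting the sign flips along the way, the symbol is -1.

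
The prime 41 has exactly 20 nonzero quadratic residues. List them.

1,2,4,5,8,9,10,16,18,20,21,23,25,31,32,33,36,37,39,40

Square k = 1,…,20 (k and 41−k give the same square):
1²=1, 2²=4, 3²=9, 4²=16, 5²=25, 6²=36, 7²≡8, 8²≡23, 9²≡40, 10²≡18, 11²≡39, 12²≡21, 13²≡5, 14²≡32, 15²≡20, 16²≡10, 17²≡2, 18²≡37, 19²≡33, 20²≡31 (mod 41).
So the quadratic residues mod 41 are {1, 2, 4, 5, 8, 9, 10, 16, 18, 20, 21, 23, 25, 31, 32, 33, 36, 37, 39, 40}.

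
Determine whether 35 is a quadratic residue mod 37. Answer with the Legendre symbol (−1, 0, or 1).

-1

Euler's criterion: (35/37) ≡ 35^18 (mod 37).
35^2 ≡ 4 (mod 37)
35^4 ≡ 16 (mod 37)
35^8 ≡ 34 (mod 37)
35^16 ≡ 9 (mod 37)
35^18 = 35^(16+2) ≡ 36 (mod 37).
Result is 36 ≡ −1, so (35/37) = −1.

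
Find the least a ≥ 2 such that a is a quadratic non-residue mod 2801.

3

(2/2801) = +1, so 2 is a residue.
(3/2801) = −1, so 3 is the smallest positive non-residue mod 2801.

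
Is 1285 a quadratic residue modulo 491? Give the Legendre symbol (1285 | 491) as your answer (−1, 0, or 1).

1

Euler's criterion: (1285/491) ≡ 303^245 (mod 491).
303^2 ≡ 483 (mod 491)
303^4 ≡ 64 (mod 491)
303^8 ≡ 168 (mod 491)
303^16 ≡ 237 (mod 491)
303^32 ≡ 195 (mod 491)
303^64 ≡ 218 (mod 491)
303^128 ≡ 388 (mod 491)
303^245 = 303^(128+64+32+16+4+1) ≡ 1 (mod 491).
Result is 1, so (1285/491) = 1.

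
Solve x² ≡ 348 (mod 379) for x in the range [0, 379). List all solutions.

Since 379 ≡ 3 (mod 4), a square root of 348 is 348^((379+1)/4) = 348^95 mod 379.
Repeated squaring: 348^2≡203, 348^4≡277, 348^8≡171, 348^16≡58, 348^32≡332, 348^64≡314 (mod 379).
348^95 = 348^(64+16+8+4+2+1) ≡ 256 (mod 379).
Check: 256² = 65536 ≡ 348 (mod 379). The two roots are 123 and 256.

123, 256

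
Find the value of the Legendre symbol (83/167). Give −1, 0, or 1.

Reciprocity: 83 ≡ 3 and 167 ≡ 3 (mod 4), so (83/167) = −(167/83).
Reduce top mod 83: now compute (1/83).
Reached (1/83) = 1. Collecting the sign flips along the way, the symbol is -1.

-1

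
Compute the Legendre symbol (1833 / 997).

-1

First reduce: 1833 ≡ 836 (mod 997).
Pull out 2^2: since 997 ≡ 5 (mod 8), (2/997) = -1, so (2/997)^2 = +1.
Reciprocity: 209 ≡ 1 and 997 ≡ 1 (mod 4), so (209/997) = +(997/209).
Reduce top mod 209: now compute (161/209).
Reciprocity: 161 ≡ 1 and 209 ≡ 1 (mod 4), so (161/209) = +(209/161).
Reduce top mod 161: now compute (48/161).
Pull out 2^4: since 161 ≡ 1 (mod 8), (2/161) = +1, so (2/161)^4 = +1.
Reciprocity: 3 ≡ 3 and 161 ≡ 1 (mod 4), so (3/161) = +(161/3).
Reduce top mod 3: now compute (2/3).
Pull out 2: since 3 ≡ 3 (mod 8), (2/3) = -1.
Reached (1/3) = 1. Collecting the sign flips along the way, the symbol is -1.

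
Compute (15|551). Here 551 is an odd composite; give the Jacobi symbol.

1

Reciprocity: 15 ≡ 3 and 551 ≡ 3 (mod 4), so (15/551) = −(551/15).
Reduce top mod 15: now compute (11/15).
Reciprocity: 11 ≡ 3 and 15 ≡ 3 (mod 4), so (11/15) = −(15/11).
Reduce top mod 11: now compute (4/11).
Pull out 2^2: since 11 ≡ 3 (mod 8), (2/11) = -1, so (2/11)^2 = +1.
Reached (1/11) = 1. Collecting the sign flips along the way, the symbol is +1.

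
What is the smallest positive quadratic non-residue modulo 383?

5

(2/383) = +1, so 2 is a residue.
(3/383) = +1, so 3 is a residue.
(4/383) = +1, so 4 is a residue.
(5/383) = −1, so 5 is the smallest positive non-residue mod 383.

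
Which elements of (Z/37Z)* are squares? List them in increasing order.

1,3,4,7,9,10,11,12,16,21,25,26,27,28,30,33,34,36

Square k = 1,…,18 (k and 37−k give the same square):
1²=1, 2²=4, 3²=9, 4²=16, 5²=25, 6²=36, 7²≡12, 8²≡27, 9²≡7, 10²≡26, 11²≡10, 12²≡33, 13²≡21, 14²≡11, 15²≡3, 16²≡34, 17²≡30, 18²≡28 (mod 37).
So the quadratic residues mod 37 are {1, 3, 4, 7, 9, 10, 11, 12, 16, 21, 25, 26, 27, 28, 30, 33, 34, 36}.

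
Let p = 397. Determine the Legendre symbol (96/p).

Pull out 2^5: since 397 ≡ 5 (mod 8), (2/397) = -1, so (2/397)^5 = -1.
Reciprocity: 3 ≡ 3 and 397 ≡ 1 (mod 4), so (3/397) = +(397/3).
Reduce top mod 3: now compute (1/3).
Reached (1/3) = 1. Collecting the sign flips along the way, the symbol is -1.

-1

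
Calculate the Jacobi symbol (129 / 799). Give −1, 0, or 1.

Reciprocity: 129 ≡ 1 and 799 ≡ 3 (mod 4), so (129/799) = +(799/129).
Reduce top mod 129: now compute (25/129).
Reciprocity: 25 ≡ 1 and 129 ≡ 1 (mod 4), so (25/129) = +(129/25).
Reduce top mod 25: now compute (4/25).
Pull out 2^2: since 25 ≡ 1 (mod 8), (2/25) = +1, so (2/25)^2 = +1.
Reached (1/25) = 1. Collecting the sign flips along the way, the symbol is +1.

1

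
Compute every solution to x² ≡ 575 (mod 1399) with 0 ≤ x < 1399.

633, 766

Since 1399 ≡ 3 (mod 4), a square root of 575 is 575^((1399+1)/4) = 575^350 mod 1399.
Repeated squaring: 575^2≡461, 575^4≡1272, 575^8≡740, 575^16≡591, 575^32≡930, 575^64≡318, 575^128≡396, 575^256≡128 (mod 1399).
575^350 = 575^(256+64+16+8+4+2) ≡ 766 (mod 1399).
Check: 766² = 586756 ≡ 575 (mod 1399). The two roots are 633 and 766.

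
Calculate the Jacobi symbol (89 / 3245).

-1

Reciprocity: 89 ≡ 1 and 3245 ≡ 1 (mod 4), so (89/3245) = +(3245/89).
Reduce top mod 89: now compute (41/89).
Reciprocity: 41 ≡ 1 and 89 ≡ 1 (mod 4), so (41/89) = +(89/41).
Reduce top mod 41: now compute (7/41).
Reciprocity: 7 ≡ 3 and 41 ≡ 1 (mod 4), so (7/41) = +(41/7).
Reduce top mod 7: now compute (6/7).
Pull out 2: since 7 ≡ 7 (mod 8), (2/7) = +1.
Reciprocity: 3 ≡ 3 and 7 ≡ 3 (mod 4), so (3/7) = −(7/3).
Reduce top mod 3: now compute (1/3).
Reached (1/3) = 1. Collecting the sign flips along the way, the symbol is -1.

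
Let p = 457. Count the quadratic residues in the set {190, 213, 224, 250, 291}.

(190/457) = -1 → non-residue.
(213/457) = -1 → non-residue.
(224/457) = +1 → QR.
(250/457) = -1 → non-residue.
(291/457) = -1 → non-residue.
Total quadratic residues among the 5: 1.

1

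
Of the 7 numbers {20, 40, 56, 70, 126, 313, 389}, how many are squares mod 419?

(20/419) = +1 → QR.
(40/419) = -1 → non-residue.
(56/419) = -1 → non-residue.
(70/419) = -1 → non-residue.
(126/419) = -1 → non-residue.
(313/419) = -1 → non-residue.
(389/419) = +1 → QR.
Total quadratic residues among the 7: 2.

2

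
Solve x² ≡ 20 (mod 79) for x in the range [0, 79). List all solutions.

Since 79 ≡ 3 (mod 4), a square root of 20 is 20^((79+1)/4) = 20^20 mod 79.
Repeated squaring: 20^2≡5, 20^4≡25, 20^8≡72, 20^16≡49 (mod 79).
20^20 = 20^(16+4) ≡ 40 (mod 79).
Check: 40² = 1600 ≡ 20 (mod 79). The two roots are 39 and 40.

39, 40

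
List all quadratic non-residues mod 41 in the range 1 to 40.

Square k = 1,…,20 (k and 41−k give the same square):
1²=1, 2²=4, 3²=9, 4²=16, 5²=25, 6²=36, 7²≡8, 8²≡23, 9²≡40, 10²≡18, 11²≡39, 12²≡21, 13²≡5, 14²≡32, 15²≡20, 16²≡10, 17²≡2, 18²≡37, 19²≡33, 20²≡31 (mod 41).
The residues are {1, 2, 4, 5, 8, 9, 10, 16, 18, 20, 21, 23, 25, 31, 32, 33, 36, 37, 39, 40}; the non-residues are the remaining 20 nonzero classes.

3 6 7 11 12 13 14 15 17 19 22 24 26 27 28 29 30 34 35 38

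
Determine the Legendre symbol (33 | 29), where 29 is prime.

First reduce: 33 ≡ 4 (mod 29).
Pull out 2^2: since 29 ≡ 5 (mod 8), (2/29) = -1, so (2/29)^2 = +1.
Reached (1/29) = 1. Collecting the sign flips along the way, the symbol is +1.

1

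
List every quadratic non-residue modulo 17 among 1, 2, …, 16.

Square k = 1,…,8 (k and 17−k give the same square):
1²=1, 2²=4, 3²=9, 4²=16, 5²≡8, 6²≡2, 7²≡15, 8²≡13 (mod 17).
The residues are {1, 2, 4, 8, 9, 13, 15, 16}; the non-residues are the remaining 8 nonzero classes.

3, 5, 6, 7, 10, 11, 12, 14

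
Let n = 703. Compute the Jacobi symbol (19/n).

Reciprocity: 19 ≡ 3 and 703 ≡ 3 (mod 4), so (19/703) = −(703/19).
Reduce top mod 19: now compute (0/19).
Top reduces to 0: gcd > 1, so the symbol is 0.

0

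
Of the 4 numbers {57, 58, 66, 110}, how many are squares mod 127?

(57/127) = -1 → non-residue.
(58/127) = -1 → non-residue.
(66/127) = -1 → non-residue.
(110/127) = -1 → non-residue.
Total quadratic residues among the 4: 0.

0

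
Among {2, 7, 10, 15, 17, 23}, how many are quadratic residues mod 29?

2

(2/29) = -1 → non-residue.
(7/29) = +1 → QR.
(10/29) = -1 → non-residue.
(15/29) = -1 → non-residue.
(17/29) = -1 → non-residue.
(23/29) = +1 → QR.
Total quadratic residues among the 6: 2.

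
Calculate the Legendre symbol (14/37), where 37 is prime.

-1

Pull out 2: since 37 ≡ 5 (mod 8), (2/37) = -1.
Reciprocity: 7 ≡ 3 and 37 ≡ 1 (mod 4), so (7/37) = +(37/7).
Reduce top mod 7: now compute (2/7).
Pull out 2: since 7 ≡ 7 (mod 8), (2/7) = +1.
Reached (1/7) = 1. Collecting the sign flips along the way, the symbol is -1.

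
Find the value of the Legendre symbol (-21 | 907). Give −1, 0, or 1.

First reduce: -21 ≡ 886 (mod 907).
Pull out 2: since 907 ≡ 3 (mod 8), (2/907) = -1.
Reciprocity: 443 ≡ 3 and 907 ≡ 3 (mod 4), so (443/907) = −(907/443).
Reduce top mod 443: now compute (21/443).
Reciprocity: 21 ≡ 1 and 443 ≡ 3 (mod 4), so (21/443) = +(443/21).
Reduce top mod 21: now compute (2/21).
Pull out 2: since 21 ≡ 5 (mod 8), (2/21) = -1.
Reached (1/21) = 1. Collecting the sign flips along the way, the symbol is -1.

-1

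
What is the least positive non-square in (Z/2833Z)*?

(2/2833) = +1, so 2 is a residue.
(3/2833) = +1, so 3 is a residue.
(4/2833) = +1, so 4 is a residue.
(5/2833) = −1, so 5 is the smallest positive non-residue mod 2833.

5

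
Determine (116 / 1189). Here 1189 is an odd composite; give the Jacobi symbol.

0

Pull out 2^2: since 1189 ≡ 5 (mod 8), (2/1189) = -1, so (2/1189)^2 = +1.
Reciprocity: 29 ≡ 1 and 1189 ≡ 1 (mod 4), so (29/1189) = +(1189/29).
Reduce top mod 29: now compute (0/29).
Top reduces to 0: gcd > 1, so the symbol is 0.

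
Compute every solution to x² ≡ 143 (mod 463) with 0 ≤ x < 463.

148, 315

Since 463 ≡ 3 (mod 4), a square root of 143 is 143^((463+1)/4) = 143^116 mod 463.
Repeated squaring: 143^2≡77, 143^4≡373, 143^8≡229, 143^16≡122, 143^32≡68, 143^64≡457 (mod 463).
143^116 = 143^(64+32+16+4) ≡ 315 (mod 463).
Check: 315² = 99225 ≡ 143 (mod 463). The two roots are 148 and 315.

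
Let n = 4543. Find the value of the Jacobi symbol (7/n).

0

Reciprocity: 7 ≡ 3 and 4543 ≡ 3 (mod 4), so (7/4543) = −(4543/7).
Reduce top mod 7: now compute (0/7).
Top reduces to 0: gcd > 1, so the symbol is 0.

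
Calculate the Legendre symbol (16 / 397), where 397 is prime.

Euler's criterion: (16/397) ≡ 16^198 (mod 397).
16^2 ≡ 256 (mod 397)
16^4 ≡ 31 (mod 397)
16^8 ≡ 167 (mod 397)
16^16 ≡ 99 (mod 397)
16^32 ≡ 273 (mod 397)
16^64 ≡ 290 (mod 397)
16^128 ≡ 333 (mod 397)
16^198 = 16^(128+64+4+2) ≡ 1 (mod 397).
Result is 1, so (16/397) = 1.

1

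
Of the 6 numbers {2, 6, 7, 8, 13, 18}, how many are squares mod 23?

5

(2/23) = +1 → QR.
(6/23) = +1 → QR.
(7/23) = -1 → non-residue.
(8/23) = +1 → QR.
(13/23) = +1 → QR.
(18/23) = +1 → QR.
Total quadratic residues among the 6: 5.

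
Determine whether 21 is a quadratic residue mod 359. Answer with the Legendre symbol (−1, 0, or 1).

Reciprocity: 21 ≡ 1 and 359 ≡ 3 (mod 4), so (21/359) = +(359/21).
Reduce top mod 21: now compute (2/21).
Pull out 2: since 21 ≡ 5 (mod 8), (2/21) = -1.
Reached (1/21) = 1. Collecting the sign flips along the way, the symbol is -1.

-1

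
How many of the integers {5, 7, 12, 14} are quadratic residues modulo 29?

(5/29) = +1 → QR.
(7/29) = +1 → QR.
(12/29) = -1 → non-residue.
(14/29) = -1 → non-residue.
Total quadratic residues among the 4: 2.

2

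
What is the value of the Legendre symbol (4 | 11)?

Euler's criterion: (4/11) ≡ 4^5 (mod 11).
4^2 ≡ 5 (mod 11)
4^4 ≡ 3 (mod 11)
4^5 = 4^(4+1) ≡ 1 (mod 11).
Result is 1, so (4/11) = 1.

1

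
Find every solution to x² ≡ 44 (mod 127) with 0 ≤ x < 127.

60, 67

Since 127 ≡ 3 (mod 4), a square root of 44 is 44^((127+1)/4) = 44^32 mod 127.
Repeated squaring: 44^2≡31, 44^4≡72, 44^8≡104, 44^16≡21, 44^32≡60 (mod 127).
44^32 = 44^(32) ≡ 60 (mod 127).
Check: 60² = 3600 ≡ 44 (mod 127). The two roots are 60 and 67.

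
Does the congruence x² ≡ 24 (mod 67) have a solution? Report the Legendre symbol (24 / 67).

Pull out 2^3: since 67 ≡ 3 (mod 8), (2/67) = -1, so (2/67)^3 = -1.
Reciprocity: 3 ≡ 3 and 67 ≡ 3 (mod 4), so (3/67) = −(67/3).
Reduce top mod 3: now compute (1/3).
Reached (1/3) = 1. Collecting the sign flips along the way, the symbol is +1.

1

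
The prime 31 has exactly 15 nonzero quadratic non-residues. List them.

3,6,11,12,13,15,17,21,22,23,24,26,27,29,30

Square k = 1,…,15 (k and 31−k give the same square):
1²=1, 2²=4, 3²=9, 4²=16, 5²=25, 6²≡5, 7²≡18, 8²≡2, 9²≡19, 10²≡7, 11²≡28, 12²≡20, 13²≡14, 14²≡10, 15²≡8 (mod 31).
The residues are {1, 2, 4, 5, 7, 8, 9, 10, 14, 16, 18, 19, 20, 25, 28}; the non-residues are the remaining 15 nonzero classes.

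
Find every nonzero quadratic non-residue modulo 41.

3,6,7,11,12,13,14,15,17,19,22,24,26,27,28,29,30,34,35,38

Square k = 1,…,20 (k and 41−k give the same square):
1²=1, 2²=4, 3²=9, 4²=16, 5²=25, 6²=36, 7²≡8, 8²≡23, 9²≡40, 10²≡18, 11²≡39, 12²≡21, 13²≡5, 14²≡32, 15²≡20, 16²≡10, 17²≡2, 18²≡37, 19²≡33, 20²≡31 (mod 41).
The residues are {1, 2, 4, 5, 8, 9, 10, 16, 18, 20, 21, 23, 25, 31, 32, 33, 36, 37, 39, 40}; the non-residues are the remaining 20 nonzero classes.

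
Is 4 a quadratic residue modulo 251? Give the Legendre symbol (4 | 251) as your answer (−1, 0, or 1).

Euler's criterion: (4/251) ≡ 4^125 (mod 251).
4^2 ≡ 16 (mod 251)
4^4 ≡ 5 (mod 251)
4^8 ≡ 25 (mod 251)
4^16 ≡ 123 (mod 251)
4^32 ≡ 69 (mod 251)
4^64 ≡ 243 (mod 251)
4^125 = 4^(64+32+16+8+4+1) ≡ 1 (mod 251).
Result is 1, so (4/251) = 1.

1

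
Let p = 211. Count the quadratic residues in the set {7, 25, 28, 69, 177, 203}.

(7/211) = -1 → non-residue.
(25/211) = +1 → QR.
(28/211) = -1 → non-residue.
(69/211) = +1 → QR.
(177/211) = -1 → non-residue.
(203/211) = +1 → QR.
Total quadratic residues among the 6: 3.

3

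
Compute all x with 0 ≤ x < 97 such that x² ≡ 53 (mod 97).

97 ≡ 1 (mod 4), so we find a root by search.
Trying successive values, 21² = 441 ≡ 53 (mod 97). The other root is 97 − 21 = 76.

21, 76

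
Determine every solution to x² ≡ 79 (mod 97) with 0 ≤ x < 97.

97 ≡ 1 (mod 4), so we find a root by search.
Trying successive values, 46² = 2116 ≡ 79 (mod 97). The other root is 97 − 46 = 51.

46, 51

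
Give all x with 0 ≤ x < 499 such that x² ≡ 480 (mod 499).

92, 407

Since 499 ≡ 3 (mod 4), a square root of 480 is 480^((499+1)/4) = 480^125 mod 499.
Repeated squaring: 480^2≡361, 480^4≡82, 480^8≡237, 480^16≡281, 480^32≡119, 480^64≡189 (mod 499).
480^125 = 480^(64+32+16+8+4+1) ≡ 407 (mod 499).
Check: 407² = 165649 ≡ 480 (mod 499). The two roots are 92 and 407.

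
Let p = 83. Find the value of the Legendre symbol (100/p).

1

First reduce: 100 ≡ 17 (mod 83).
Reciprocity: 17 ≡ 1 and 83 ≡ 3 (mod 4), so (17/83) = +(83/17).
Reduce top mod 17: now compute (15/17).
Reciprocity: 15 ≡ 3 and 17 ≡ 1 (mod 4), so (15/17) = +(17/15).
Reduce top mod 15: now compute (2/15).
Pull out 2: since 15 ≡ 7 (mod 8), (2/15) = +1.
Reached (1/15) = 1. Collecting the sign flips along the way, the symbol is +1.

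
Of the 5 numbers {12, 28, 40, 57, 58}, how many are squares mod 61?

(12/61) = +1 → QR.
(28/61) = -1 → non-residue.
(40/61) = -1 → non-residue.
(57/61) = +1 → QR.
(58/61) = +1 → QR.
Total quadratic residues among the 5: 3.

3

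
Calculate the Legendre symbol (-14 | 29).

-1

First reduce: -14 ≡ 15 (mod 29).
Reciprocity: 15 ≡ 3 and 29 ≡ 1 (mod 4), so (15/29) = +(29/15).
Reduce top mod 15: now compute (14/15).
Pull out 2: since 15 ≡ 7 (mod 8), (2/15) = +1.
Reciprocity: 7 ≡ 3 and 15 ≡ 3 (mod 4), so (7/15) = −(15/7).
Reduce top mod 7: now compute (1/7).
Reached (1/7) = 1. Collecting the sign flips along the way, the symbol is -1.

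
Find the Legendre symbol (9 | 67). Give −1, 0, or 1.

Reciprocity: 9 ≡ 1 and 67 ≡ 3 (mod 4), so (9/67) = +(67/9).
Reduce top mod 9: now compute (4/9).
Pull out 2^2: since 9 ≡ 1 (mod 8), (2/9) = +1, so (2/9)^2 = +1.
Reached (1/9) = 1. Collecting the sign flips along the way, the symbol is +1.

1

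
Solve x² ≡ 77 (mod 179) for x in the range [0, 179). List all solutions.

Since 179 ≡ 3 (mod 4), a square root of 77 is 77^((179+1)/4) = 77^45 mod 179.
Repeated squaring: 77^2≡22, 77^4≡126, 77^8≡124, 77^16≡161, 77^32≡145 (mod 179).
77^45 = 77^(32+8+4+1) ≡ 16 (mod 179).
Check: 16² = 256 ≡ 77 (mod 179). The two roots are 16 and 163.

16, 163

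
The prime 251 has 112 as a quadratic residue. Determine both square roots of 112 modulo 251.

83, 168

Since 251 ≡ 3 (mod 4), a square root of 112 is 112^((251+1)/4) = 112^63 mod 251.
Repeated squaring: 112^2≡245, 112^4≡36, 112^8≡41, 112^16≡175, 112^32≡3 (mod 251).
112^63 = 112^(32+16+8+4+2+1) ≡ 83 (mod 251).
Check: 83² = 6889 ≡ 112 (mod 251). The two roots are 83 and 168.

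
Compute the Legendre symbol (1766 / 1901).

-1

Pull out 2: since 1901 ≡ 5 (mod 8), (2/1901) = -1.
Reciprocity: 883 ≡ 3 and 1901 ≡ 1 (mod 4), so (883/1901) = +(1901/883).
Reduce top mod 883: now compute (135/883).
Reciprocity: 135 ≡ 3 and 883 ≡ 3 (mod 4), so (135/883) = −(883/135).
Reduce top mod 135: now compute (73/135).
Reciprocity: 73 ≡ 1 and 135 ≡ 3 (mod 4), so (73/135) = +(135/73).
Reduce top mod 73: now compute (62/73).
Pull out 2: since 73 ≡ 1 (mod 8), (2/73) = +1.
Reciprocity: 31 ≡ 3 and 73 ≡ 1 (mod 4), so (31/73) = +(73/31).
Reduce top mod 31: now compute (11/31).
Reciprocity: 11 ≡ 3 and 31 ≡ 3 (mod 4), so (11/31) = −(31/11).
Reduce top mod 11: now compute (9/11).
Reciprocity: 9 ≡ 1 and 11 ≡ 3 (mod 4), so (9/11) = +(11/9).
Reduce top mod 9: now compute (2/9).
Pull out 2: since 9 ≡ 1 (mod 8), (2/9) = +1.
Reached (1/9) = 1. Collecting the sign flips along the way, the symbol is -1.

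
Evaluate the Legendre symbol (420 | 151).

Euler's criterion: (420/151) ≡ 118^75 (mod 151).
118^2 ≡ 32 (mod 151)
118^4 ≡ 118 (mod 151)
118^8 ≡ 32 (mod 151)
118^16 ≡ 118 (mod 151)
118^32 ≡ 32 (mod 151)
118^64 ≡ 118 (mod 151)
118^75 = 118^(64+8+2+1) ≡ 1 (mod 151).
Result is 1, so (420/151) = 1.

1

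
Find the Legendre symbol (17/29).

-1

Euler's criterion: (17/29) ≡ 17^14 (mod 29).
17^2 ≡ 28 (mod 29)
17^4 ≡ 1 (mod 29)
17^8 ≡ 1 (mod 29)
17^14 = 17^(8+4+2) ≡ 28 (mod 29).
Result is 28 ≡ −1, so (17/29) = −1.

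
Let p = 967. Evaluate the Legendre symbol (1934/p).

First reduce: 1934 ≡ 0 (mod 967).
Top reduces to 0: gcd > 1, so the symbol is 0.

0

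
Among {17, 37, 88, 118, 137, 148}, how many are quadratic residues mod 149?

5

(17/149) = +1 → QR.
(37/149) = +1 → QR.
(88/149) = +1 → QR.
(118/149) = +1 → QR.
(137/149) = -1 → non-residue.
(148/149) = +1 → QR.
Total quadratic residues among the 6: 5.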